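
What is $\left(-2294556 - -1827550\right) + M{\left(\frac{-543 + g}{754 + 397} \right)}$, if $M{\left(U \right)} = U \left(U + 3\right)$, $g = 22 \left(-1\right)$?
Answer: $- \frac{618691647526}{1324801} \approx -4.6701 \cdot 10^{5}$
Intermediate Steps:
$g = -22$
$M{\left(U \right)} = U \left(3 + U\right)$
$\left(-2294556 - -1827550\right) + M{\left(\frac{-543 + g}{754 + 397} \right)} = \left(-2294556 - -1827550\right) + \frac{-543 - 22}{754 + 397} \left(3 + \frac{-543 - 22}{754 + 397}\right) = \left(-2294556 + 1827550\right) + - \frac{565}{1151} \left(3 - \frac{565}{1151}\right) = -467006 + \left(-565\right) \frac{1}{1151} \left(3 - \frac{565}{1151}\right) = -467006 - \frac{565 \left(3 - \frac{565}{1151}\right)}{1151} = -467006 - \frac{1631720}{1324801} = - \frac{618691647526}{1324801}$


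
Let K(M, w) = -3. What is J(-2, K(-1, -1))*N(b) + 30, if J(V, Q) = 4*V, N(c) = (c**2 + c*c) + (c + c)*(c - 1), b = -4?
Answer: -546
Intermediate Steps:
N(c) = 2*c**2 + 2*c*(-1 + c) (N(c) = (c**2 + c**2) + (2*c)*(-1 + c) = 2*c**2 + 2*c*(-1 + c))
J(-2, K(-1, -1))*N(b) + 30 = (4*(-2))*(2*(-4)*(-1 + 2*(-4))) + 30 = -16*(-4)*(-1 - 8) + 30 = -16*(-4)*(-9) + 30 = -8*72 + 30 = -576 + 30 = -546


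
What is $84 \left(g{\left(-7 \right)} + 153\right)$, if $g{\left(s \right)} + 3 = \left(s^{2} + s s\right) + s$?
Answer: $20244$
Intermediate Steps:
$g{\left(s \right)} = -3 + s + 2 s^{2}$ ($g{\left(s \right)} = -3 + \left(\left(s^{2} + s s\right) + s\right) = -3 + \left(\left(s^{2} + s^{2}\right) + s\right) = -3 + \left(2 s^{2} + s\right) = -3 + \left(s + 2 s^{2}\right) = -3 + s + 2 s^{2}$)
$84 \left(g{\left(-7 \right)} + 153\right) = 84 \left(\left(-3 - 7 + 2 \left(-7\right)^{2}\right) + 153\right) = 84 \left(\left(-3 - 7 + 2 \cdot 49\right) + 153\right) = 84 \left(\left(-3 - 7 + 98\right) + 153\right) = 84 \left(88 + 153\right) = 84 \cdot 241 = 20244$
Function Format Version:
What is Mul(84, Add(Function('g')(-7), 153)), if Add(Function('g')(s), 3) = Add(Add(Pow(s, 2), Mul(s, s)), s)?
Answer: 20244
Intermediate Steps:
Function('g')(s) = Add(-3, s, Mul(2, Pow(s, 2))) (Function('g')(s) = Add(-3, Add(Add(Pow(s, 2), Mul(s, s)), s)) = Add(-3, Add(Add(Pow(s, 2), Pow(s, 2)), s)) = Add(-3, Add(Mul(2, Pow(s, 2)), s)) = Add(-3, Add(s, Mul(2, Pow(s, 2)))) = Add(-3, s, Mul(2, Pow(s, 2))))
Mul(84, Add(Function('g')(-7), 153)) = Mul(84, Add(Add(-3, -7, Mul(2, Pow(-7, 2))), 153)) = Mul(84, Add(Add(-3, -7, Mul(2, 49)), 153)) = Mul(84, Add(Add(-3, -7, 98), 153)) = Mul(84, Add(88, 153)) = Mul(84, 241) = 20244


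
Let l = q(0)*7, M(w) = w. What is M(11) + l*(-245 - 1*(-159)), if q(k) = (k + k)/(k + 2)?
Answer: 11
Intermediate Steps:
q(k) = 2*k/(2 + k) (q(k) = (2*k)/(2 + k) = 2*k/(2 + k))
l = 0 (l = (2*0/(2 + 0))*7 = (2*0/2)*7 = (2*0*(1/2))*7 = 0*7 = 0)
M(11) + l*(-245 - 1*(-159)) = 11 + 0*(-245 - 1*(-159)) = 11 + 0*(-245 + 159) = 11 + 0*(-86) = 11 + 0 = 11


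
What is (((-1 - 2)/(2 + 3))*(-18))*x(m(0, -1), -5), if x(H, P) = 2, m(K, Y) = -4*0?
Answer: 108/5 ≈ 21.600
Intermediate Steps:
m(K, Y) = 0
(((-1 - 2)/(2 + 3))*(-18))*x(m(0, -1), -5) = (((-1 - 2)/(2 + 3))*(-18))*2 = (-3/5*(-18))*2 = (-3*⅕*(-18))*2 = -⅗*(-18)*2 = (54/5)*2 = 108/5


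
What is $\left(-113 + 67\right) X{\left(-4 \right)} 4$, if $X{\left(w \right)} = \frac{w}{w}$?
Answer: $-184$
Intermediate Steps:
$X{\left(w \right)} = 1$
$\left(-113 + 67\right) X{\left(-4 \right)} 4 = \left(-113 + 67\right) 1 \cdot 4 = \left(-46\right) 4 = -184$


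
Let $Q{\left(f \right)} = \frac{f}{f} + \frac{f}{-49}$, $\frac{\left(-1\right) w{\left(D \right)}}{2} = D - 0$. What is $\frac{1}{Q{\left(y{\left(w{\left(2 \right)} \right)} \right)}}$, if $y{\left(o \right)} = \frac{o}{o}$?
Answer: $\frac{49}{48} \approx 1.0208$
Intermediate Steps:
$w{\left(D \right)} = - 2 D$ ($w{\left(D \right)} = - 2 \left(D - 0\right) = - 2 \left(D + 0\right) = - 2 D$)
$y{\left(o \right)} = 1$
$Q{\left(f \right)} = 1 - \frac{f}{49}$ ($Q{\left(f \right)} = 1 + f \left(- \frac{1}{49}\right) = 1 - \frac{f}{49}$)
$\frac{1}{Q{\left(y{\left(w{\left(2 \right)} \right)} \right)}} = \frac{1}{1 - \frac{1}{49}} = \frac{1}{\frac{48}{49}} = \frac{49}{48}$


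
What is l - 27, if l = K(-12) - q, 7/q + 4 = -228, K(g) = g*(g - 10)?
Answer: 54991/232 ≈ 237.03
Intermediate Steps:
K(g) = g*(-10 + g)
q = -7/232 (q = 7/(-4 - 228) = 7/(-232) = 7*(-1/232) = -7/232 ≈ -0.030172)
l = 61255/232 (l = -12*(-10 - 12) - 1*(-7/232) = -12*(-22) + 7/232 = 264 + 7/232 = 61255/232 ≈ 264.03)
l - 27 = 61255/232 - 27 = 54991/232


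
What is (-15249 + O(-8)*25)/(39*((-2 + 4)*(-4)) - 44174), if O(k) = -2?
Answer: 15299/44486 ≈ 0.34391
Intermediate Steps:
(-15249 + O(-8)*25)/(39*((-2 + 4)*(-4)) - 44174) = (-15249 - 2*25)/(39*((-2 + 4)*(-4)) - 44174) = (-15249 - 50)/(39*(2*(-4)) - 44174) = -15299/(39*(-8) - 44174) = -15299/(-312 - 44174) = -15299/(-44486) = -15299*(-1/44486) = 15299/44486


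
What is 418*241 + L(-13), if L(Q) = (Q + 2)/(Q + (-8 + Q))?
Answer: 3425103/34 ≈ 1.0074e+5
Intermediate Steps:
L(Q) = (2 + Q)/(-8 + 2*Q)
418*241 + L(-13) = 418*241 + (2 - 13)/(2*(-4 - 13)) = 100738 + (½)*(-11)/(-17) = 100738 + (½)*(-1/17)*(-11) = 100738 + 11/34 = 3425103/34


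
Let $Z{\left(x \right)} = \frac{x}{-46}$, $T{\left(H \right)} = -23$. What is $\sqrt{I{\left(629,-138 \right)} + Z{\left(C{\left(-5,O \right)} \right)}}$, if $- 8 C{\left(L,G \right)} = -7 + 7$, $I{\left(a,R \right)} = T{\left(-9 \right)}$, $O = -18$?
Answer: $i \sqrt{23} \approx 4.7958 i$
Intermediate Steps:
$I{\left(a,R \right)} = -23$
$C{\left(L,G \right)} = 0$ ($C{\left(L,G \right)} = - \frac{-7 + 7}{8} = \left(- \frac{1}{8}\right) 0 = 0$)
$Z{\left(x \right)} = - \frac{x}{46}$ ($Z{\left(x \right)} = x \left(- \frac{1}{46}\right) = - \frac{x}{46}$)
$\sqrt{I{\left(629,-138 \right)} + Z{\left(C{\left(-5,O \right)} \right)}} = \sqrt{-23 - 0} = \sqrt{-23 + 0} = \sqrt{-23} = i \sqrt{23}$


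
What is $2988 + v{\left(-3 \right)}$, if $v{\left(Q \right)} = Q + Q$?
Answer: $2982$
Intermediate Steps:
$v{\left(Q \right)} = 2 Q$
$2988 + v{\left(-3 \right)} = 2988 + 2 \left(-3\right) = 2988 - 6 = 2982$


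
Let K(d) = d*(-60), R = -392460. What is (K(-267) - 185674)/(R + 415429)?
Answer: -169654/22969 ≈ -7.3862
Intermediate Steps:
K(d) = -60*d
(K(-267) - 185674)/(R + 415429) = (-60*(-267) - 185674)/(-392460 + 415429) = (16020 - 185674)/22969 = -169654*1/22969 = -169654/22969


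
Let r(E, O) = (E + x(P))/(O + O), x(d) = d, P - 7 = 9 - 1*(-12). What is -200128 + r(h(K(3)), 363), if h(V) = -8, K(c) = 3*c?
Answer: -72646454/363 ≈ -2.0013e+5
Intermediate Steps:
P = 28 (P = 7 + (9 - 1*(-12)) = 7 + (9 + 12) = 7 + 21 = 28)
r(E, O) = (28 + E)/(2*O) (r(E, O) = (E + 28)/(O + O) = (28 + E)/((2*O)) = (28 + E)*(1/(2*O)) = (28 + E)/(2*O))
-200128 + r(h(K(3)), 363) = -200128 + (½)*(28 - 8)/363 = -200128 + (½)*(1/363)*20 = -200128 + 10/363 = -72646454/363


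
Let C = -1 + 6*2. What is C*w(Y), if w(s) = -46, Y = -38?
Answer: -506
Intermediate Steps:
C = 11 (C = -1 + 12 = 11)
C*w(Y) = 11*(-46) = -506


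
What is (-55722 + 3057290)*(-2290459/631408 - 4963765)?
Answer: -587962752041777242/39463 ≈ -1.4899e+13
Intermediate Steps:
(-55722 + 3057290)*(-2290459/631408 - 4963765) = 3001568*(-2290459*1/631408 - 4963765) = 3001568*(-2290459/631408 - 4963765) = 3001568*(-3134163221579/631408) = -587962752041777242/39463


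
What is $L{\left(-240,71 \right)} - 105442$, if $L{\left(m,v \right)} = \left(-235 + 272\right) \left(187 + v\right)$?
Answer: $-95896$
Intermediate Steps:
$L{\left(m,v \right)} = 6919 + 37 v$ ($L{\left(m,v \right)} = 37 \left(187 + v\right) = 6919 + 37 v$)
$L{\left(-240,71 \right)} - 105442 = \left(6919 + 37 \cdot 71\right) - 105442 = \left(6919 + 2627\right) - 105442 = 9546 - 105442 = -95896$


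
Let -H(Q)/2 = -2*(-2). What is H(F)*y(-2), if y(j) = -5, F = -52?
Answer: 40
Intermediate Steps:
H(Q) = -8 (H(Q) = -(-4)*(-2) = -2*4 = -8)
H(F)*y(-2) = -8*(-5) = 40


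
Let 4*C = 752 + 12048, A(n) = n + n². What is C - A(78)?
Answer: -2962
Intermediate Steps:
C = 3200 (C = (752 + 12048)/4 = (¼)*12800 = 3200)
C - A(78) = 3200 - 78*(1 + 78) = 3200 - 78*79 = 3200 - 1*6162 = 3200 - 6162 = -2962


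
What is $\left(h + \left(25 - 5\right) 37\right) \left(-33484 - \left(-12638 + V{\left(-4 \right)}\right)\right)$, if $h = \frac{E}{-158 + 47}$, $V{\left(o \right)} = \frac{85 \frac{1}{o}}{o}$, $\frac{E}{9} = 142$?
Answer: $- \frac{4496210217}{296} \approx -1.519 \cdot 10^{7}$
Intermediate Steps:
$E = 1278$ ($E = 9 \cdot 142 = 1278$)
$V{\left(o \right)} = \frac{85}{o^{2}}$
$h = - \frac{426}{37}$ ($h = \frac{1}{-158 + 47} \cdot 1278 = \frac{1}{-111} \cdot 1278 = \left(- \frac{1}{111}\right) 1278 = - \frac{426}{37} \approx -11.514$)
$\left(h + \left(25 - 5\right) 37\right) \left(-33484 - \left(-12638 + V{\left(-4 \right)}\right)\right) = \left(- \frac{426}{37} + \left(25 - 5\right) 37\right) \left(-33484 + \left(12638 - \frac{85}{16}\right)\right) = \left(- \frac{426}{37} + 20 \cdot 37\right) \left(-33484 + \left(12638 - 85 \cdot \frac{1}{16}\right)\right) = \left(- \frac{426}{37} + 740\right) \left(-33484 + \left(12638 - \frac{85}{16}\right)\right) = \frac{26954 \left(-33484 + \left(12638 - \frac{85}{16}\right)\right)}{37} = \frac{26954 \left(-33484 + \frac{202123}{16}\right)}{37} = \frac{26954}{37} \left(- \frac{333621}{16}\right) = - \frac{4496210217}{296}$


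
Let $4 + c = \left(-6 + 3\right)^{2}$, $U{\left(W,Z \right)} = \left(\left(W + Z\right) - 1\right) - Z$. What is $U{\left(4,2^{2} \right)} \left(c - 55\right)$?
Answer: $-150$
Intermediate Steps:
$U{\left(W,Z \right)} = -1 + W$ ($U{\left(W,Z \right)} = \left(-1 + W + Z\right) - Z = -1 + W$)
$c = 5$ ($c = -4 + \left(-6 + 3\right)^{2} = -4 + \left(-3\right)^{2} = -4 + 9 = 5$)
$U{\left(4,2^{2} \right)} \left(c - 55\right) = \left(-1 + 4\right) \left(5 - 55\right) = 3 \left(-50\right) = -150$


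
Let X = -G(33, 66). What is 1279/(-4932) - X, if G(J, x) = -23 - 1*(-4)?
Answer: -94987/4932 ≈ -19.259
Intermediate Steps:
G(J, x) = -19 (G(J, x) = -23 + 4 = -19)
X = 19 (X = -1*(-19) = 19)
1279/(-4932) - X = 1279/(-4932) - 1*19 = 1279*(-1/4932) - 19 = -1279/4932 - 19 = -94987/4932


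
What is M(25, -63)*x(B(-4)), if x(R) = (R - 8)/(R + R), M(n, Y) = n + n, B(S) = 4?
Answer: -25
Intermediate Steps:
M(n, Y) = 2*n
x(R) = (-8 + R)/(2*R) (x(R) = (-8 + R)/((2*R)) = (-8 + R)*(1/(2*R)) = (-8 + R)/(2*R))
M(25, -63)*x(B(-4)) = (2*25)*((½)*(-8 + 4)/4) = 50*((½)*(¼)*(-4)) = 50*(-½) = -25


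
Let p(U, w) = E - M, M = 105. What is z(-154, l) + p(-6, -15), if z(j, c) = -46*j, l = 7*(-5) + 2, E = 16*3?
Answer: 7027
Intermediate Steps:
E = 48
p(U, w) = -57 (p(U, w) = 48 - 1*105 = 48 - 105 = -57)
l = -33 (l = -35 + 2 = -33)
z(-154, l) + p(-6, -15) = -46*(-154) - 57 = 7084 - 57 = 7027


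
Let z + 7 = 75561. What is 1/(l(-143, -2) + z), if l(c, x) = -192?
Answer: 1/75362 ≈ 1.3269e-5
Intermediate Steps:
z = 75554 (z = -7 + 75561 = 75554)
1/(l(-143, -2) + z) = 1/(-192 + 75554) = 1/75362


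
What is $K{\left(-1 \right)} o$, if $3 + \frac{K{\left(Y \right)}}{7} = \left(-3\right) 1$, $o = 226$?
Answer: $-9492$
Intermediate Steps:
$K{\left(Y \right)} = -42$ ($K{\left(Y \right)} = -21 + 7 \left(\left(-3\right) 1\right) = -21 + 7 \left(-3\right) = -21 - 21 = -42$)
$K{\left(-1 \right)} o = \left(-42\right) 226 = -9492$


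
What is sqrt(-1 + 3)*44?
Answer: 44*sqrt(2) ≈ 62.225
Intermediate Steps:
sqrt(-1 + 3)*44 = sqrt(2)*44 = 44*sqrt(2)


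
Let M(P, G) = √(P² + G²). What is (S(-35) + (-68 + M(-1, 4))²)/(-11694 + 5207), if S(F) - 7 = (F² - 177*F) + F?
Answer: -12033/6487 + 136*√17/6487 ≈ -1.7685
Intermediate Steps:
M(P, G) = √(G² + P²)
S(F) = 7 + F² - 176*F (S(F) = 7 + ((F² - 177*F) + F) = 7 + (F² - 176*F) = 7 + F² - 176*F)
(S(-35) + (-68 + M(-1, 4))²)/(-11694 + 5207) = ((7 + (-35)² - 176*(-35)) + (-68 + √(4² + (-1)²))²)/(-11694 + 5207) = ((7 + 1225 + 6160) + (-68 + √(16 + 1))²)/(-6487) = (7392 + (-68 + √17)²)*(-1/6487) = -7392/6487 - (-68 + √17)²/6487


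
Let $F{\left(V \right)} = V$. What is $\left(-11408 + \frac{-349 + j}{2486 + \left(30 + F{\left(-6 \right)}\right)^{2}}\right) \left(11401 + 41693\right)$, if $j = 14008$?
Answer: $- \frac{926958509439}{1531} \approx -6.0546 \cdot 10^{8}$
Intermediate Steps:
$\left(-11408 + \frac{-349 + j}{2486 + \left(30 + F{\left(-6 \right)}\right)^{2}}\right) \left(11401 + 41693\right) = \left(-11408 + \frac{-349 + 14008}{2486 + \left(30 - 6\right)^{2}}\right) \left(11401 + 41693\right) = \left(-11408 + \frac{13659}{2486 + 24^{2}}\right) 53094 = \left(-11408 + \frac{13659}{2486 + 576}\right) 53094 = \left(-11408 + \frac{13659}{3062}\right) 53094 = \left(- \frac{34917637}{3062}\right) 53094 = - \frac{926958509439}{1531}$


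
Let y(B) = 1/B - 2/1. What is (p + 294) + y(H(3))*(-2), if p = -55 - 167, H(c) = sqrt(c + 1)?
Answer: 75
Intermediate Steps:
H(c) = sqrt(1 + c)
y(B) = -2 + 1/B (y(B) = 1/B - 2*1 = 1/B - 2 = -2 + 1/B)
p = -222
(p + 294) + y(H(3))*(-2) = (-222 + 294) + (-2 + 1/(sqrt(1 + 3)))*(-2) = 72 + (-2 + 1/(sqrt(4)))*(-2) = 72 + (-2 + 1/2)*(-2) = 72 - 3/2*(-2) = 72 + 3 = 75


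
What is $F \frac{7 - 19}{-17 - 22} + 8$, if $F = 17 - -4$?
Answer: $\frac{188}{13} \approx 14.462$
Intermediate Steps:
$F = 21$ ($F = 17 + 4 = 21$)
$F \frac{7 - 19}{-17 - 22} + 8 = 21 \frac{7 - 19}{-17 - 22} + 8 = 21 \left(- \frac{12}{-39}\right) + 8 = 21 \left(\left(-12\right) \left(- \frac{1}{39}\right)\right) + 8 = 21 \cdot \frac{4}{13} + 8 = \frac{84}{13} + 8 = \frac{188}{13}$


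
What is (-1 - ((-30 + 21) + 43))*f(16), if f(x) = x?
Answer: -560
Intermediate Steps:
(-1 - ((-30 + 21) + 43))*f(16) = (-1 - ((-30 + 21) + 43))*16 = (-1 - (-9 + 43))*16 = (-1 - 1*34)*16 = (-1 - 34)*16 = -35*16 = -560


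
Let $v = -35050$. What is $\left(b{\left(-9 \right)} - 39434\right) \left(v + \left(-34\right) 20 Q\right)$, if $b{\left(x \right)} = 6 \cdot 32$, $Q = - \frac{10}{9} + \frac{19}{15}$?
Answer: $\frac{12416247284}{9} \approx 1.3796 \cdot 10^{9}$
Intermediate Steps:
$Q = \frac{7}{45}$ ($Q = \left(-10\right) \frac{1}{9} + 19 \cdot \frac{1}{15} = - \frac{10}{9} + \frac{19}{15} = \frac{7}{45} \approx 0.15556$)
$b{\left(x \right)} = 192$
$\left(b{\left(-9 \right)} - 39434\right) \left(v + \left(-34\right) 20 Q\right) = \left(192 - 39434\right) \left(-35050 + \left(-34\right) 20 \cdot \frac{7}{45}\right) = - 39242 \left(-35050 - \frac{952}{9}\right) = \left(-39242\right) \left(- \frac{316402}{9}\right) = \frac{12416247284}{9}$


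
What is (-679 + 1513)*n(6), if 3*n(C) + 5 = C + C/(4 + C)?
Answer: 2224/5 ≈ 444.80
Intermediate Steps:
n(C) = -5/3 + C/3 + C/(3*(4 + C)) (n(C) = -5/3 + (C + C/(4 + C))/3 = -5/3 + (C/3 + C/(3*(4 + C))) = -5/3 + C/3 + C/(3*(4 + C)))
(-679 + 1513)*n(6) = (-679 + 1513)*((-20 + 6**2)/(3*(4 + 6))) = 834*((1/3)*(-20 + 36)/10) = 834*((1/3)*(1/10)*16) = 834*(8/15) = 2224/5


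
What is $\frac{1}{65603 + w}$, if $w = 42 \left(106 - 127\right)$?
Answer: $\frac{1}{64721} \approx 1.5451 \cdot 10^{-5}$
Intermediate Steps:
$w = -882$ ($w = 42 \left(-21\right) = -882$)
$\frac{1}{65603 + w} = \frac{1}{65603 - 882} = \frac{1}{64721}$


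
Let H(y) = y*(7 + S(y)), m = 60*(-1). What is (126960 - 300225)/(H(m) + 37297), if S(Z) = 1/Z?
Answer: -173265/36878 ≈ -4.6983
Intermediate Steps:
m = -60
H(y) = y*(7 + 1/y)
(126960 - 300225)/(H(m) + 37297) = (126960 - 300225)/((1 + 7*(-60)) + 37297) = -173265/((1 - 420) + 37297) = -173265/(-419 + 37297) = -173265/36878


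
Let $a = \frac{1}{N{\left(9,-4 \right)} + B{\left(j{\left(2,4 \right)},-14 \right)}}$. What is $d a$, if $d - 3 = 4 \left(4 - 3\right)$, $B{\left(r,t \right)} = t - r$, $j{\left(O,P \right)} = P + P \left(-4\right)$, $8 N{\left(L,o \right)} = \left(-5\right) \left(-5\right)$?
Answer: $\frac{56}{9} \approx 6.2222$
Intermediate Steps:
$N{\left(L,o \right)} = \frac{25}{8}$ ($N{\left(L,o \right)} = \frac{\left(-5\right) \left(-5\right)}{8} = \frac{1}{8} \cdot 25 = \frac{25}{8}$)
$j{\left(O,P \right)} = - 3 P$ ($j{\left(O,P \right)} = P - 4 P = - 3 P$)
$a = \frac{8}{9}$ ($a = \frac{1}{\frac{25}{8} - \left(14 - 12\right)} = \frac{1}{\frac{25}{8} - 2} = \frac{1}{\frac{9}{8}} = \frac{8}{9} \approx 0.88889$)
$d = 7$ ($d = 3 + 4 \left(4 - 3\right) = 3 + 4 \cdot 1 = 3 + 4 = 7$)
$d a = 7 \cdot \frac{8}{9} = \frac{56}{9}$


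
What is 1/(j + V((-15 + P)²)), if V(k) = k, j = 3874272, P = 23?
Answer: 1/3874336 ≈ 2.5811e-7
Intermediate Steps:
1/(j + V((-15 + P)²)) = 1/(3874272 + (-15 + 23)²) = 1/(3874272 + 8²) = 1/(3874272 + 64) = 1/3874336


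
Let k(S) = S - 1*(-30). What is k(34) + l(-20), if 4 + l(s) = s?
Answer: 40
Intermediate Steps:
k(S) = 30 + S (k(S) = S + 30 = 30 + S)
l(s) = -4 + s
k(34) + l(-20) = (30 + 34) + (-4 - 20) = 64 - 24 = 40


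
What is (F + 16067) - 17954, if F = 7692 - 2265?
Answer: 3540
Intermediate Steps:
F = 5427
(F + 16067) - 17954 = (5427 + 16067) - 17954 = 21494 - 17954 = 3540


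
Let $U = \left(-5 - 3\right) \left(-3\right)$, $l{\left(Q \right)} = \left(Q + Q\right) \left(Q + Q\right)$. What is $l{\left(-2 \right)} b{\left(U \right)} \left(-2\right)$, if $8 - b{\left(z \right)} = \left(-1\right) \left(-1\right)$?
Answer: $-224$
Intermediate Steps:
$l{\left(Q \right)} = 4 Q^{2}$ ($l{\left(Q \right)} = 2 Q 2 Q = 4 Q^{2}$)
$U = 24$ ($U = \left(-8\right) \left(-3\right) = 24$)
$b{\left(z \right)} = 7$ ($b{\left(z \right)} = 8 - \left(-1\right) \left(-1\right) = 8 - 1 = 7$)
$l{\left(-2 \right)} b{\left(U \right)} \left(-2\right) = 4 \left(-2\right)^{2} \cdot 7 \left(-2\right) = 4 \cdot 4 \cdot 7 \left(-2\right) = 16 \cdot 7 \left(-2\right) = 112 \left(-2\right) = -224$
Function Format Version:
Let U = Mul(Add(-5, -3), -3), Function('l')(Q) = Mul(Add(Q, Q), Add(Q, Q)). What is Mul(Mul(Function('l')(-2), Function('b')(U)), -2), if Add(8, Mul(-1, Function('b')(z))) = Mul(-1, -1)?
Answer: -224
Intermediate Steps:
Function('l')(Q) = Mul(4, Pow(Q, 2)) (Function('l')(Q) = Mul(Mul(2, Q), Mul(2, Q)) = Mul(4, Pow(Q, 2)))
U = 24 (U = Mul(-8, -3) = 24)
Function('b')(z) = 7 (Function('b')(z) = Add(8, Mul(-1, Mul(-1, -1))) = Add(8, Mul(-1, 1)) = Add(8, -1) = 7)
Mul(Mul(Function('l')(-2), Function('b')(U)), -2) = Mul(Mul(Mul(4, Pow(-2, 2)), 7), -2) = Mul(Mul(Mul(4, 4), 7), -2) = Mul(Mul(16, 7), -2) = Mul(112, -2) = -224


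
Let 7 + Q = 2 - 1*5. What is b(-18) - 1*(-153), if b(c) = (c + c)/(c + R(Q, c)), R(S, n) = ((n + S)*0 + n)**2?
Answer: 2599/17 ≈ 152.88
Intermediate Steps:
Q = -10 (Q = -7 + (2 - 1*5) = -7 + (2 - 5) = -7 - 3 = -10)
R(S, n) = n**2 (R(S, n) = ((S + n)*0 + n)**2 = (0 + n)**2 = n**2)
b(c) = 2*c/(c + c**2) (b(c) = (c + c)/(c + c**2) = (2*c)/(c + c**2) = 2*c/(c + c**2))
b(-18) - 1*(-153) = 2/(1 - 18) - 1*(-153) = 2/(-17) + 153 = 2*(-1/17) + 153 = -2/17 + 153 = 2599/17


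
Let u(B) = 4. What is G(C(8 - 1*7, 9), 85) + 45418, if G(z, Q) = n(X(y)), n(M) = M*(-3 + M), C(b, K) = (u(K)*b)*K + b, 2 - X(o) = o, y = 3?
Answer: 45422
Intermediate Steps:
X(o) = 2 - o
C(b, K) = b + 4*K*b (C(b, K) = (4*b)*K + b = 4*K*b + b = b + 4*K*b)
G(z, Q) = 4 (G(z, Q) = (2 - 1*3)*(-3 + (2 - 1*3)) = (2 - 3)*(-3 + (2 - 3)) = -(-3 - 1) = -1*(-4) = 4)
G(C(8 - 1*7, 9), 85) + 45418 = 4 + 45418 = 45422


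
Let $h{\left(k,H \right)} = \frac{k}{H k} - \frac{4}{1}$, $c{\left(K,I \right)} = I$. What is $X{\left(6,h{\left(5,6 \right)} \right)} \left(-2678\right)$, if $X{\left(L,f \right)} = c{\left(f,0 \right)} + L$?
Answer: $-16068$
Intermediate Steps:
$h{\left(k,H \right)} = -4 + \frac{1}{H}$ ($h{\left(k,H \right)} = k \frac{1}{H k} - 4 = \frac{1}{H} - 4 = -4 + \frac{1}{H}$)
$X{\left(L,f \right)} = L$ ($X{\left(L,f \right)} = 0 + L = L$)
$X{\left(6,h{\left(5,6 \right)} \right)} \left(-2678\right) = 6 \left(-2678\right) = -16068$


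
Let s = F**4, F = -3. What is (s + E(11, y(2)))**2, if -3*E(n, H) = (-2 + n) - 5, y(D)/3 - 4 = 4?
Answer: 57121/9 ≈ 6346.8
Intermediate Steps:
y(D) = 24 (y(D) = 12 + 3*4 = 12 + 12 = 24)
E(n, H) = 7/3 - n/3 (E(n, H) = -((-2 + n) - 5)/3 = -(-7 + n)/3 = 7/3 - n/3)
s = 81 (s = (-3)**4 = 81)
(s + E(11, y(2)))**2 = (81 + (7/3 - 1/3*11))**2 = (81 + (7/3 - 11/3))**2 = (81 - 4/3)**2 = (239/3)**2 = 57121/9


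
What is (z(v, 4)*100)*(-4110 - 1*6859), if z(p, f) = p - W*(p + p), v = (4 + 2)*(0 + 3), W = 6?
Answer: 217186200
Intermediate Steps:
v = 18 (v = 6*3 = 18)
z(p, f) = -11*p (z(p, f) = p - 6*(p + p) = p - 6*2*p = p - 12*p = -11*p)
(z(v, 4)*100)*(-4110 - 1*6859) = (-11*18*100)*(-4110 - 1*6859) = (-198*100)*(-4110 - 6859) = -19800*(-10969) = 217186200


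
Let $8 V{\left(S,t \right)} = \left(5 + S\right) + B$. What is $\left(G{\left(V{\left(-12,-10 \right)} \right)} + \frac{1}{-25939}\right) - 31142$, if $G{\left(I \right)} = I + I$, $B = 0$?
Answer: $- \frac{3231350929}{103756} \approx -31144.0$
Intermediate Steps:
$V{\left(S,t \right)} = \frac{5}{8} + \frac{S}{8}$ ($V{\left(S,t \right)} = \frac{\left(5 + S\right) + 0}{8} = \frac{5 + S}{8} = \frac{5}{8} + \frac{S}{8}$)
$G{\left(I \right)} = 2 I$
$\left(G{\left(V{\left(-12,-10 \right)} \right)} + \frac{1}{-25939}\right) - 31142 = \left(2 \left(\frac{5}{8} + \frac{1}{8} \left(-12\right)\right) + \frac{1}{-25939}\right) - 31142 = \left(2 \left(\frac{5}{8} - \frac{3}{2}\right) - \frac{1}{25939}\right) - 31142 = \left(2 \left(- \frac{7}{8}\right) - \frac{1}{25939}\right) - 31142 = \left(- \frac{7}{4} - \frac{1}{25939}\right) - 31142 = - \frac{181577}{103756} - 31142 = - \frac{3231350929}{103756}$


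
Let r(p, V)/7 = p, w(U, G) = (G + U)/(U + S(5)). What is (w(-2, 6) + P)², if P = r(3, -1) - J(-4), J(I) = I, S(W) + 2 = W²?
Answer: 279841/441 ≈ 634.56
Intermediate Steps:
S(W) = -2 + W²
w(U, G) = (G + U)/(23 + U) (w(U, G) = (G + U)/(U + (-2 + 5²)) = (G + U)/(U + (-2 + 25)) = (G + U)/(U + 23) = (G + U)/(23 + U))
r(p, V) = 7*p
P = 25 (P = 7*3 - 1*(-4) = 21 + 4 = 25)
(w(-2, 6) + P)² = ((6 - 2)/(23 - 2) + 25)² = (4/21 + 25)² = (529/21)² = 279841/441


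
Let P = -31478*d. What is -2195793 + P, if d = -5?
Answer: -2038403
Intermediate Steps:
P = 157390 (P = -31478*(-5) = 157390)
-2195793 + P = -2195793 + 157390 = -2038403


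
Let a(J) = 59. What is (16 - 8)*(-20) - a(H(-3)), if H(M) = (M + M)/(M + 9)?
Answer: -219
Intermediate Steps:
H(M) = 2*M/(9 + M) (H(M) = (2*M)/(9 + M) = 2*M/(9 + M))
(16 - 8)*(-20) - a(H(-3)) = (16 - 8)*(-20) - 1*59 = 8*(-20) - 59 = -160 - 59 = -219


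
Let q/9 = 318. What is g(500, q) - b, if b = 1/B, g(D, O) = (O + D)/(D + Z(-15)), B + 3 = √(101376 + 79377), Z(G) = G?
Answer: 202553291/29220280 - √180753/180744 ≈ 6.9296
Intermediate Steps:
q = 2862 (q = 9*318 = 2862)
B = -3 + √180753 (B = -3 + √(101376 + 79377) = -3 + √180753 ≈ 422.15)
g(D, O) = (D + O)/(-15 + D) (g(D, O) = (O + D)/(D - 15) = (D + O)/(-15 + D))
b = 1/(-3 + √180753) ≈ 0.0023688
g(500, q) - b = (500 + 2862)/(-15 + 500) - (1/60248 + √180753/180744) = 3362/485 + (-1/60248 - √180753/180744) = 202553291/29220280 - √180753/180744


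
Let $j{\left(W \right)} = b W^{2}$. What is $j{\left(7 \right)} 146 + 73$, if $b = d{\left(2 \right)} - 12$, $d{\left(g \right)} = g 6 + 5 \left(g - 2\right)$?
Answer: $73$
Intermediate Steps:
$d{\left(g \right)} = -10 + 11 g$ ($d{\left(g \right)} = 6 g + 5 \left(-2 + g\right) = 6 g + \left(-10 + 5 g\right) = -10 + 11 g$)
$b = 0$ ($b = \left(-10 + 11 \cdot 2\right) - 12 = \left(-10 + 22\right) - 12 = 12 - 12 = 0$)
$j{\left(W \right)} = 0$ ($j{\left(W \right)} = 0 W^{2} = 0$)
$j{\left(7 \right)} 146 + 73 = 0 \cdot 146 + 73 = 0 + 73 = 73$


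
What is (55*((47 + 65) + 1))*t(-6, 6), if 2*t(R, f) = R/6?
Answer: -6215/2 ≈ -3107.5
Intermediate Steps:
t(R, f) = R/12 (t(R, f) = (R/6)/2 = R/12)
(55*((47 + 65) + 1))*t(-6, 6) = (55*((47 + 65) + 1))*((1/12)*(-6)) = (55*(112 + 1))*(-1/2) = (55*113)*(-1/2) = 6215*(-1/2) = -6215/2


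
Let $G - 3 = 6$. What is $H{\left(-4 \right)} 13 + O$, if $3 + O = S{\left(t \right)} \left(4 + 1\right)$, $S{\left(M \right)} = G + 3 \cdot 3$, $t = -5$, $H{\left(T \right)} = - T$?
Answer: $139$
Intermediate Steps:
$G = 9$ ($G = 3 + 6 = 9$)
$S{\left(M \right)} = 18$ ($S{\left(M \right)} = 9 + 3 \cdot 3 = 9 + 9 = 18$)
$O = 87$ ($O = -3 + 18 \left(4 + 1\right) = -3 + 18 \cdot 5 = -3 + 90 = 87$)
$H{\left(-4 \right)} 13 + O = \left(-1\right) \left(-4\right) 13 + 87 = 4 \cdot 13 + 87 = 52 + 87 = 139$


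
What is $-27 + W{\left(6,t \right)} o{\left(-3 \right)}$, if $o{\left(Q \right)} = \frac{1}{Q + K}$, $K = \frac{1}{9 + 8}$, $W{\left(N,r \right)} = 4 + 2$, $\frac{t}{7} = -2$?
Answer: $- \frac{726}{25} \approx -29.04$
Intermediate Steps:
$t = -14$ ($t = 7 \left(-2\right) = -14$)
$W{\left(N,r \right)} = 6$
$K = \frac{1}{17} \approx 0.058824$
$o{\left(Q \right)} = \frac{1}{\frac{1}{17} + Q}$ ($o{\left(Q \right)} = \frac{1}{Q + \frac{1}{17}} = \frac{1}{\frac{1}{17} + Q}$)
$-27 + W{\left(6,t \right)} o{\left(-3 \right)} = -27 + 6 \frac{17}{1 + 17 \left(-3\right)} = -27 + 6 \frac{17}{1 - 51} = -27 + 6 \frac{17}{-50} = -27 + 6 \cdot 17 \left(- \frac{1}{50}\right) = -27 + 6 \left(- \frac{17}{50}\right) = -27 - \frac{51}{25} = - \frac{726}{25}$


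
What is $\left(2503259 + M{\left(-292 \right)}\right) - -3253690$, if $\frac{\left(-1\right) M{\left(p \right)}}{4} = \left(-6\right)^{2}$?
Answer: $5756805$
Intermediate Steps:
$M{\left(p \right)} = -144$ ($M{\left(p \right)} = - 4 \left(-6\right)^{2} = \left(-4\right) 36 = -144$)
$\left(2503259 + M{\left(-292 \right)}\right) - -3253690 = \left(2503259 - 144\right) - -3253690 = 2503115 + 3253690 = 5756805$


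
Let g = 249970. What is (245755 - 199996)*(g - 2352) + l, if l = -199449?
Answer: 11330552613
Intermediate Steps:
(245755 - 199996)*(g - 2352) + l = (245755 - 199996)*(249970 - 2352) - 199449 = 45759*247618 - 199449 = 11330752062 - 199449 = 11330552613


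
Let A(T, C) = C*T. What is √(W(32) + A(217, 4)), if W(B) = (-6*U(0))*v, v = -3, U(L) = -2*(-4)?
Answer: 2*√253 ≈ 31.812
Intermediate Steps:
U(L) = 8
W(B) = 144 (W(B) = -6*8*(-3) = -48*(-3) = 144)
√(W(32) + A(217, 4)) = √(144 + 4*217) = √(144 + 868) = √1012 = 2*√253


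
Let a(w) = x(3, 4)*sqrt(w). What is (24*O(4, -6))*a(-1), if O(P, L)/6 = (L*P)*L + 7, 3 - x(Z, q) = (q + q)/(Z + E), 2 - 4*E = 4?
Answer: -21744*I/5 ≈ -4348.8*I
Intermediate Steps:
E = -1/2 (E = 1/2 - 1/4*4 = 1/2 - 1 = -1/2 ≈ -0.50000)
x(Z, q) = 3 - 2*q/(-1/2 + Z) (x(Z, q) = 3 - (q + q)/(Z - 1/2) = 3 - 2*q/(-1/2 + Z))
O(P, L) = 42 + 6*P*L**2 (O(P, L) = 6*((L*P)*L + 7) = 6*(P*L**2 + 7) = 6*(7 + P*L**2) = 42 + 6*P*L**2)
a(w) = -sqrt(w)/5 (a(w) = ((-3 - 4*4 + 6*3)/(-1 + 2*3))*sqrt(w) = ((-3 - 16 + 18)/(-1 + 6))*sqrt(w) = (-1/5)*sqrt(w) = ((1/5)*(-1))*sqrt(w) = -sqrt(w)/5)
(24*O(4, -6))*a(-1) = (24*(42 + 6*4*(-6)**2))*(-I/5) = (24*(42 + 6*4*36))*(-I/5) = (24*(42 + 864))*(-I/5) = (24*906)*(-I/5) = 21744*(-I/5) = -21744*I/5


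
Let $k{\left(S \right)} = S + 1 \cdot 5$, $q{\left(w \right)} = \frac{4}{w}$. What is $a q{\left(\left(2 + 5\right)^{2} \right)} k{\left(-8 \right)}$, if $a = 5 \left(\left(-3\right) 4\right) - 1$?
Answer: $\frac{732}{49} \approx 14.939$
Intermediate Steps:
$k{\left(S \right)} = 5 + S$ ($k{\left(S \right)} = S + 5 = 5 + S$)
$a = -61$ ($a = 5 \left(-12\right) - 1 = -60 - 1 = -61$)
$a q{\left(\left(2 + 5\right)^{2} \right)} k{\left(-8 \right)} = - 61 \frac{4}{\left(2 + 5\right)^{2}} \left(5 - 8\right) = - 61 \frac{4}{7^{2}} \left(-3\right) = - 61 \cdot \frac{4}{49} \left(-3\right) = - 61 \cdot 4 \cdot \frac{1}{49} \left(-3\right) = \left(-61\right) \frac{4}{49} \left(-3\right) = \left(- \frac{244}{49}\right) \left(-3\right) = \frac{732}{49}$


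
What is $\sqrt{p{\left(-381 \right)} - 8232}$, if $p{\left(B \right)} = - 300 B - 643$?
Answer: $5 \sqrt{4217} \approx 324.69$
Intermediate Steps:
$p{\left(B \right)} = -643 - 300 B$
$\sqrt{p{\left(-381 \right)} - 8232} = \sqrt{\left(-643 - -114300\right) - 8232} = \sqrt{\left(-643 + 114300\right) - 8232} = \sqrt{113657 - 8232} = \sqrt{105425} = 5 \sqrt{4217}$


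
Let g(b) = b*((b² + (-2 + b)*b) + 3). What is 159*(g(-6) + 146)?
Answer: -59784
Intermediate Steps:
g(b) = b*(3 + b² + b*(-2 + b)) (g(b) = b*((b² + b*(-2 + b)) + 3) = b*(3 + b² + b*(-2 + b)))
159*(g(-6) + 146) = 159*(-6*(3 - 2*(-6) + 2*(-6)²) + 146) = 159*(-6*(3 + 12 + 2*36) + 146) = 159*(-6*(3 + 12 + 72) + 146) = 159*(-6*87 + 146) = 159*(-522 + 146) = 159*(-376) = -59784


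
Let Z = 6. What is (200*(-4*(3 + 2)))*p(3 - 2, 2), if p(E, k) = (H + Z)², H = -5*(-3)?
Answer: -1764000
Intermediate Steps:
H = 15
p(E, k) = 441 (p(E, k) = (15 + 6)² = 21² = 441)
(200*(-4*(3 + 2)))*p(3 - 2, 2) = (200*(-4*(3 + 2)))*441 = (200*(-4*5))*441 = (200*(-20))*441 = -4000*441 = -1764000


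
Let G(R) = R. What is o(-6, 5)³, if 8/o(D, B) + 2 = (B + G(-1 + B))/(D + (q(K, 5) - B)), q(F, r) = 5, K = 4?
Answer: -4096/343 ≈ -11.942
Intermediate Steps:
o(D, B) = 8/(-2 + (-1 + 2*B)/(5 + D - B)) (o(D, B) = 8/(-2 + (B + (-1 + B))/(D + (5 - B))) = 8/(-2 + (-1 + 2*B)/(5 + D - B)))
o(-6, 5)³ = (8*(-5 + 5 - 1*(-6))/(11 - 4*5 + 2*(-6)))³ = (8*(-5 + 5 + 6)/(11 - 20 - 12))³ = (8*6/(-21))³ = (8*(-1/21)*6)³ = (-16/7)³ = -4096/343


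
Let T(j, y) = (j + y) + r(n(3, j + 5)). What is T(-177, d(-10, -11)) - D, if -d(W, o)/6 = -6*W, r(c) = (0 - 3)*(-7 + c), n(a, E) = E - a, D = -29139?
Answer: 29148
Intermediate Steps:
r(c) = 21 - 3*c (r(c) = -3*(-7 + c) = 21 - 3*c)
d(W, o) = 36*W (d(W, o) = -(-36)*W = 36*W)
T(j, y) = 15 + y - 2*j (T(j, y) = (j + y) + (21 - 3*((j + 5) - 1*3)) = (j + y) + (21 - 3*((5 + j) - 3)) = (j + y) + (21 - 3*(2 + j)) = (j + y) + (21 + (-6 - 3*j)) = (j + y) + (15 - 3*j) = 15 + y - 2*j)
T(-177, d(-10, -11)) - D = (15 + 36*(-10) - 2*(-177)) - 1*(-29139) = (15 - 360 + 354) + 29139 = 9 + 29139 = 29148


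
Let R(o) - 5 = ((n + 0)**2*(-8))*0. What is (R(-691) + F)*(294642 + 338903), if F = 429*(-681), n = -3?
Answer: -185086370480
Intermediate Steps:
F = -292149
R(o) = 5 (R(o) = 5 + ((-3 + 0)**2*(-8))*0 = 5 + ((-3)**2*(-8))*0 = 5 + (9*(-8))*0 = 5 - 72*0 = 5 + 0 = 5)
(R(-691) + F)*(294642 + 338903) = (5 - 292149)*(294642 + 338903) = -292144*633545 = -185086370480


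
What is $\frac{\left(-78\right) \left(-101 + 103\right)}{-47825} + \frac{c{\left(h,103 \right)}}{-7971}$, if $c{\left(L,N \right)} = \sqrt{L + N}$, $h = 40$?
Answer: $\frac{156}{47825} - \frac{\sqrt{143}}{7971} \approx 0.0017617$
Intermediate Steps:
$\frac{\left(-78\right) \left(-101 + 103\right)}{-47825} + \frac{c{\left(h,103 \right)}}{-7971} = \frac{\left(-78\right) \left(-101 + 103\right)}{-47825} + \frac{\sqrt{40 + 103}}{-7971} = \left(-78\right) 2 \left(- \frac{1}{47825}\right) + \sqrt{143} \left(- \frac{1}{7971}\right) = \left(-156\right) \left(- \frac{1}{47825}\right) - \frac{\sqrt{143}}{7971} = \frac{156}{47825} - \frac{\sqrt{143}}{7971}$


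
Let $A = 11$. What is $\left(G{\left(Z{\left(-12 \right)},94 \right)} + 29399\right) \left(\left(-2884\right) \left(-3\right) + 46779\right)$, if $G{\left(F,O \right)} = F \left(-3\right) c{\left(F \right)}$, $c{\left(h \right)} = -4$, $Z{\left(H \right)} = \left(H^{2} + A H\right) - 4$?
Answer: $1634937345$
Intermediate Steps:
$Z{\left(H \right)} = -4 + H^{2} + 11 H$ ($Z{\left(H \right)} = \left(H^{2} + 11 H\right) - 4 = -4 + H^{2} + 11 H$)
$G{\left(F,O \right)} = 12 F$ ($G{\left(F,O \right)} = F \left(-3\right) \left(-4\right) = - 3 F \left(-4\right) = 12 F$)
$\left(G{\left(Z{\left(-12 \right)},94 \right)} + 29399\right) \left(\left(-2884\right) \left(-3\right) + 46779\right) = \left(12 \left(-4 + \left(-12\right)^{2} + 11 \left(-12\right)\right) + 29399\right) \left(\left(-2884\right) \left(-3\right) + 46779\right) = \left(12 \left(-4 + 144 - 132\right) + 29399\right) \left(8652 + 46779\right) = \left(12 \cdot 8 + 29399\right) 55431 = \left(96 + 29399\right) 55431 = 29495 \cdot 55431 = 1634937345$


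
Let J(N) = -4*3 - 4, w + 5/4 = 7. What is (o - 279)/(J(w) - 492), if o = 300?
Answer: -21/508 ≈ -0.041339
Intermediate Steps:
w = 23/4 (w = -5/4 + 7 = 23/4 ≈ 5.7500)
J(N) = -16 (J(N) = -12 - 4 = -16)
(o - 279)/(J(w) - 492) = (300 - 279)/(-16 - 492) = 21/(-508) = 21*(-1/508) = -21/508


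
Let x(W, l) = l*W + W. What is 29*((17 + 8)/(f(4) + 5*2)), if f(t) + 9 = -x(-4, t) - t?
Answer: 725/17 ≈ 42.647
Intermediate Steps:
x(W, l) = W + W*l (x(W, l) = W*l + W = W + W*l)
f(t) = -5 + 3*t (f(t) = -9 + (-(-4)*(1 + t) - t) = -9 + (-(-4 - 4*t) - t) = -9 + ((4 + 4*t) - t) = -9 + (4 + 3*t) = -5 + 3*t)
29*((17 + 8)/(f(4) + 5*2)) = 29*((17 + 8)/((-5 + 3*4) + 5*2)) = 29*(25/((-5 + 12) + 10)) = 29*(25/(7 + 10)) = 29*(25/17) = 725/17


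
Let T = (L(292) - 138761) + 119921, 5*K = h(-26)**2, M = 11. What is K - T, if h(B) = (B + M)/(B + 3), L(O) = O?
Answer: 9811937/529 ≈ 18548.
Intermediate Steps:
h(B) = (11 + B)/(3 + B) (h(B) = (B + 11)/(B + 3) = (11 + B)/(3 + B))
K = 45/529 (K = ((11 - 26)/(3 - 26))**2/5 = (-15/(-23))**2/5 = (-1/23*(-15))**2/5 = (15/23)**2/5 = (1/5)*(225/529) = 45/529 ≈ 0.085066)
T = -18548 (T = (292 - 138761) + 119921 = -138469 + 119921 = -18548)
K - T = 45/529 - 1*(-18548) = 45/529 + 18548 = 9811937/529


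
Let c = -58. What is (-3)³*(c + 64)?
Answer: -162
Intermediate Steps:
(-3)³*(c + 64) = (-3)³*(-58 + 64) = -27*6 = -162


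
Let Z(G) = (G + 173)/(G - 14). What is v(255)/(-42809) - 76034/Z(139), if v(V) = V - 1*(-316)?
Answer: -15648754477/513708 ≈ -30462.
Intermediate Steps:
v(V) = 316 + V (v(V) = V + 316 = 316 + V)
Z(G) = (173 + G)/(-14 + G)
v(255)/(-42809) - 76034/Z(139) = (316 + 255)/(-42809) - 76034*(-14 + 139)/(173 + 139) = 571*(-1/42809) - 76034/(312/125) = -571/42809 - 76034/((1/125)*312) = -571/42809 - 76034/312/125 = -571/42809 - 76034*125/312 = -571/42809 - 4752125/156 = -15648754477/513708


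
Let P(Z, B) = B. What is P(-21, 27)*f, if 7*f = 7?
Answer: 27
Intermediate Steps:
f = 1 (f = (⅐)*7 = 1)
P(-21, 27)*f = 27*1 = 27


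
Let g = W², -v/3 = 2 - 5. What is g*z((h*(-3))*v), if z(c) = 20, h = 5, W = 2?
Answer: 80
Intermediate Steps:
v = 9 (v = -3*(2 - 5) = -3*(-3) = 9)
g = 4 (g = 2² = 4)
g*z((h*(-3))*v) = 4*20 = 80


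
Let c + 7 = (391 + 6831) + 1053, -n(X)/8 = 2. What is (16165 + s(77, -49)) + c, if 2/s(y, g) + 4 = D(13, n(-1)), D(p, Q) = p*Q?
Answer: 2589897/106 ≈ 24433.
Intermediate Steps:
n(X) = -16 (n(X) = -8*2 = -16)
D(p, Q) = Q*p
s(y, g) = -1/106 (s(y, g) = 2/(-4 - 16*13) = 2/(-4 - 208) = 2/(-212) = 2*(-1/212) = -1/106)
c = 8268 (c = -7 + ((391 + 6831) + 1053) = -7 + (7222 + 1053) = -7 + 8275 = 8268)
(16165 + s(77, -49)) + c = (16165 - 1/106) + 8268 = 1713489/106 + 8268 = 2589897/106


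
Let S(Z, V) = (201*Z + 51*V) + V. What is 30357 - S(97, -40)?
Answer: 12940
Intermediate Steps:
S(Z, V) = 52*V + 201*Z (S(Z, V) = (51*V + 201*Z) + V = 52*V + 201*Z)
30357 - S(97, -40) = 30357 - (52*(-40) + 201*97) = 30357 - (-2080 + 19497) = 30357 - 1*17417 = 30357 - 17417 = 12940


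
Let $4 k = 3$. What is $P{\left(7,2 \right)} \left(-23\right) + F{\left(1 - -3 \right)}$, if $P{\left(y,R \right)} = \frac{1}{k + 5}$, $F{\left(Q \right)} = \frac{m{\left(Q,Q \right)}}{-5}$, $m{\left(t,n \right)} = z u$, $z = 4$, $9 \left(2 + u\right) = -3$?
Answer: $- \frac{32}{15} \approx -2.1333$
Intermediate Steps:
$u = - \frac{7}{3}$ ($u = -2 + \frac{1}{9} \left(-3\right) = -2 - \frac{1}{3} = - \frac{7}{3} \approx -2.3333$)
$k = \frac{3}{4}$ ($k = \frac{1}{4} \cdot 3 = \frac{3}{4} \approx 0.75$)
$m{\left(t,n \right)} = - \frac{28}{3}$ ($m{\left(t,n \right)} = 4 \left(- \frac{7}{3}\right) = - \frac{28}{3}$)
$F{\left(Q \right)} = \frac{28}{15}$ ($F{\left(Q \right)} = - \frac{28}{3 \left(-5\right)} = \left(- \frac{28}{3}\right) \left(- \frac{1}{5}\right) = \frac{28}{15}$)
$P{\left(y,R \right)} = \frac{4}{23}$ ($P{\left(y,R \right)} = \frac{1}{\frac{3}{4} + 5} = \frac{1}{\frac{23}{4}} = \frac{4}{23}$)
$P{\left(7,2 \right)} \left(-23\right) + F{\left(1 - -3 \right)} = \frac{4}{23} \left(-23\right) + \frac{28}{15} = -4 + \frac{28}{15} = - \frac{32}{15}$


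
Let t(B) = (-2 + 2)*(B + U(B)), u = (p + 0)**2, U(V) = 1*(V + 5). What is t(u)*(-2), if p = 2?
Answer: 0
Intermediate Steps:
U(V) = 5 + V (U(V) = 1*(5 + V) = 5 + V)
u = 4 (u = (2 + 0)**2 = 2**2 = 4)
t(B) = 0 (t(B) = (-2 + 2)*(B + (5 + B)) = 0*(5 + 2*B) = 0)
t(u)*(-2) = 0*(-2) = 0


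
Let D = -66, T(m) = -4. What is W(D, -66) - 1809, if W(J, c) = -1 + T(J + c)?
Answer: -1814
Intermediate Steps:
W(J, c) = -5 (W(J, c) = -1 - 4 = -5)
W(D, -66) - 1809 = -5 - 1809 = -1814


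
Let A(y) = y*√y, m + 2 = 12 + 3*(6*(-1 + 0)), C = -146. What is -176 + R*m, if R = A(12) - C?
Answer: -1344 - 192*√3 ≈ -1676.6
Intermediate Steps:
m = -8 (m = -2 + (12 + 3*(6*(-1 + 0))) = -2 + (12 + 3*(6*(-1))) = -2 + (12 + 3*(-6)) = -2 + (12 - 18) = -2 - 6 = -8)
A(y) = y^(3/2)
R = 146 + 24*√3 (R = 12^(3/2) - 1*(-146) = 24*√3 + 146 = 146 + 24*√3 ≈ 187.57)
-176 + R*m = -176 + (146 + 24*√3)*(-8) = -176 + (-1168 - 192*√3) = -1344 - 192*√3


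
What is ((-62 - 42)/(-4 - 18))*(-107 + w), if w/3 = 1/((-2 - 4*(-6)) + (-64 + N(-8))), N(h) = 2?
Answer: -55679/110 ≈ -506.17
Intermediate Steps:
w = -3/40 (w = 3/((-2 - 4*(-6)) + (-64 + 2)) = 3/((-2 + 24) - 62) = 3/(22 - 62) = 3/(-40) = 3*(-1/40) = -3/40 ≈ -0.075000)
((-62 - 42)/(-4 - 18))*(-107 + w) = ((-62 - 42)/(-4 - 18))*(-107 - 3/40) = -104/(-22)*(-4283/40) = -104*(-1/22)*(-4283/40) = (52/11)*(-4283/40) = -55679/110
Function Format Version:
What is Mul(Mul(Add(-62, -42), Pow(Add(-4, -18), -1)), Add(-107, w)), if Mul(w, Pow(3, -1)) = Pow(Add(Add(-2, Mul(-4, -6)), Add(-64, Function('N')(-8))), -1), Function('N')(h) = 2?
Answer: Rational(-55679, 110) ≈ -506.17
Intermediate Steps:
w = Rational(-3, 40) (w = Mul(3, Pow(Add(Add(-2, Mul(-4, -6)), Add(-64, 2)), -1)) = Mul(3, Pow(Add(Add(-2, 24), -62), -1)) = Mul(3, Pow(Add(22, -62), -1)) = Mul(3, Pow(-40, -1)) = Mul(3, Rational(-1, 40)) = Rational(-3, 40) ≈ -0.075000)
Mul(Mul(Add(-62, -42), Pow(Add(-4, -18), -1)), Add(-107, w)) = Mul(Mul(Add(-62, -42), Pow(Add(-4, -18), -1)), Add(-107, Rational(-3, 40))) = Mul(Mul(-104, Pow(-22, -1)), Rational(-4283, 40)) = Mul(Mul(-104, Rational(-1, 22)), Rational(-4283, 40)) = Mul(Rational(52, 11), Rational(-4283, 40)) = Rational(-55679, 110)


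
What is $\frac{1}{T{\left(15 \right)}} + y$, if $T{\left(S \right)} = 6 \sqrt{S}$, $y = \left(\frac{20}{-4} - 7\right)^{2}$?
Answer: $144 + \frac{\sqrt{15}}{90} \approx 144.04$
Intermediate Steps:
$y = 144$ ($y = \left(20 \left(- \frac{1}{4}\right) - 7\right)^{2} = \left(-5 - 7\right)^{2} = \left(-12\right)^{2} = 144$)
$\frac{1}{T{\left(15 \right)}} + y = \frac{1}{6 \sqrt{15}} + 144 = \frac{\sqrt{15}}{90} + 144 = 144 + \frac{\sqrt{15}}{90}$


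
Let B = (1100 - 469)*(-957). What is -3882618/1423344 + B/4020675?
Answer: -915014199911/317933535400 ≈ -2.8780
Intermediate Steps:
B = -603867 (B = 631*(-957) = -603867)
-3882618/1423344 + B/4020675 = -3882618/1423344 - 603867/4020675 = -3882618*1/1423344 - 603867*1/4020675 = -647103/237224 - 201289/1340225 = -915014199911/317933535400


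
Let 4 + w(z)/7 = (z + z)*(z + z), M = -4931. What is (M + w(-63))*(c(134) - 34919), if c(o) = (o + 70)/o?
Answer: -248388654483/67 ≈ -3.7073e+9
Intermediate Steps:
w(z) = -28 + 28*z**2 (w(z) = -28 + 7*((z + z)*(z + z)) = -28 + 7*((2*z)*(2*z)) = -28 + 7*(4*z**2) = -28 + 28*z**2)
c(o) = (70 + o)/o
(M + w(-63))*(c(134) - 34919) = (-4931 + (-28 + 28*(-63)**2))*((70 + 134)/134 - 34919) = (-4931 + (-28 + 28*3969))*((1/134)*204 - 34919) = (-4931 + (-28 + 111132))*(102/67 - 34919) = (-4931 + 111104)*(-2339471/67) = 106173*(-2339471/67) = -248388654483/67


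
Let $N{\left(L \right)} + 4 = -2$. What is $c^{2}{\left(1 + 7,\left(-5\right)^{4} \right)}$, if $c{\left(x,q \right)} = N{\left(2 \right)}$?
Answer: $36$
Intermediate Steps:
$N{\left(L \right)} = -6$ ($N{\left(L \right)} = -4 - 2 = -6$)
$c{\left(x,q \right)} = -6$
$c^{2}{\left(1 + 7,\left(-5\right)^{4} \right)} = \left(-6\right)^{2} = 36$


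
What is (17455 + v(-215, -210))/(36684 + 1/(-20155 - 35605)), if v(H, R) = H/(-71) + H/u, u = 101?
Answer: 6979827978800/14668279345469 ≈ 0.47584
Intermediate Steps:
v(H, R) = -30*H/7171 (v(H, R) = H/(-71) + H/101 = H*(-1/71) + H*(1/101) = -H/71 + H/101 = -30*H/7171)
(17455 + v(-215, -210))/(36684 + 1/(-20155 - 35605)) = (17455 - 30/7171*(-215))/(36684 + 1/(-20155 - 35605)) = (17455 + 6450/7171)/(36684 + 1/(-55760)) = 125176255/(7171*(36684 - 1/55760)) = 125176255/(7171*(2045499839/55760)) = (125176255/7171)*(55760/2045499839) = 6979827978800/14668279345469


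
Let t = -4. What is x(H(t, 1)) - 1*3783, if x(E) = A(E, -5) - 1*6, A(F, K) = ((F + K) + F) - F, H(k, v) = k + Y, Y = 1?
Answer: -3797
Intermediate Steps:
H(k, v) = 1 + k (H(k, v) = k + 1 = 1 + k)
A(F, K) = F + K (A(F, K) = (K + 2*F) - F = F + K)
x(E) = -11 + E (x(E) = (E - 5) - 1*6 = (-5 + E) - 6 = -11 + E)
x(H(t, 1)) - 1*3783 = (-11 + (1 - 4)) - 1*3783 = (-11 - 3) - 3783 = -14 - 3783 = -3797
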